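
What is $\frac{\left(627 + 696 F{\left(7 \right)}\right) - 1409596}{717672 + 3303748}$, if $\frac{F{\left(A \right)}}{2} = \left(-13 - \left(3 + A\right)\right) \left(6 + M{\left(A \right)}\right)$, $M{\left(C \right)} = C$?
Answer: $- \frac{1825177}{4021420} \approx -0.45386$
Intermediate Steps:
$F{\left(A \right)} = 2 \left(-16 - A\right) \left(6 + A\right)$ ($F{\left(A \right)} = 2 \left(-13 - \left(3 + A\right)\right) \left(6 + A\right) = 2 \left(-16 - A\right) \left(6 + A\right)$)
$\frac{\left(627 + 696 F{\left(7 \right)}\right) - 1409596}{717672 + 3303748} = \frac{\left(627 + 696 \left(-192 - 308 - 2 \cdot 7^{2}\right)\right) - 1409596}{717672 + 3303748} = \frac{\left(627 + 696 \left(-192 - 308 - 98\right)\right) - 1409596}{4021420} = \left(\left(627 + 696 \left(-192 - 308 - 98\right)\right) - 1409596\right) \frac{1}{4021420} = \left(\left(627 + 696 \left(-598\right)\right) - 1409596\right) \frac{1}{4021420} = \left(\left(627 - 416208\right) - 1409596\right) \frac{1}{4021420} = \left(-415581 - 1409596\right) \frac{1}{4021420} = \left(-1825177\right) \frac{1}{4021420} = - \frac{1825177}{4021420}$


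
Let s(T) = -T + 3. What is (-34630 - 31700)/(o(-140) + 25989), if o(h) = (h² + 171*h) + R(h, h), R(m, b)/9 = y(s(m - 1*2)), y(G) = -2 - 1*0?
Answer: -66330/21631 ≈ -3.0664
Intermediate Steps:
s(T) = 3 - T
y(G) = -2 (y(G) = -2 + 0 = -2)
R(m, b) = -18 (R(m, b) = 9*(-2) = -18)
o(h) = -18 + h² + 171*h (o(h) = (h² + 171*h) - 18 = -18 + h² + 171*h)
(-34630 - 31700)/(o(-140) + 25989) = (-34630 - 31700)/((-18 + (-140)² + 171*(-140)) + 25989) = -66330/((-18 + 19600 - 23940) + 25989) = -66330/(-4358 + 25989) = -66330/21631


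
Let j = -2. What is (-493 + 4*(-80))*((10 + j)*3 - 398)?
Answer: 304062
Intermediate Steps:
(-493 + 4*(-80))*((10 + j)*3 - 398) = (-493 + 4*(-80))*((10 - 2)*3 - 398) = (-493 - 320)*(8*3 - 398) = -813*(24 - 398) = -813*(-374) = 304062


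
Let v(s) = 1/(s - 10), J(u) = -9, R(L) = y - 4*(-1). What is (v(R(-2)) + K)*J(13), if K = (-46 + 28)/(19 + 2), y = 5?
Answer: 117/7 ≈ 16.714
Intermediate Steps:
R(L) = 9 (R(L) = 5 - 4*(-1) = 5 + 4 = 9)
v(s) = 1/(-10 + s)
K = -6/7 (K = -18/21 = -18*1/21 = -6/7 ≈ -0.85714)
(v(R(-2)) + K)*J(13) = (1/(-10 + 9) - 6/7)*(-9) = (1/(-1) - 6/7)*(-9) = (-1 - 6/7)*(-9) = -13/7*(-9) = 117/7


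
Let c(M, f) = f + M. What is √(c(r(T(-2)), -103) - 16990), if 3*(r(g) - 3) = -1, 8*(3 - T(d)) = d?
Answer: I*√153813/3 ≈ 130.73*I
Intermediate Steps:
T(d) = 3 - d/8
r(g) = 8/3 (r(g) = 3 + (⅓)*(-1) = 3 - ⅓ = 8/3)
c(M, f) = M + f
√(c(r(T(-2)), -103) - 16990) = √((8/3 - 103) - 16990) = √(-301/3 - 16990) = √(-51271/3) = I*√153813/3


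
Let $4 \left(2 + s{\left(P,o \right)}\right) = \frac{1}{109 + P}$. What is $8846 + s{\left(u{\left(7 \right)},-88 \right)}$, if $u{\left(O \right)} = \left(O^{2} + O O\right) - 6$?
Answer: $\frac{7110577}{804} \approx 8844.0$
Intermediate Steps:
$u{\left(O \right)} = -6 + 2 O^{2}$ ($u{\left(O \right)} = \left(O^{2} + O^{2}\right) - 6 = 2 O^{2} - 6 = -6 + 2 O^{2}$)
$s{\left(P,o \right)} = -2 + \frac{1}{4 \left(109 + P\right)}$
$8846 + s{\left(u{\left(7 \right)},-88 \right)} = 8846 + \frac{-871 - 8 \left(-6 + 2 \cdot 7^{2}\right)}{4 \left(109 - \left(6 - 2 \cdot 7^{2}\right)\right)} = 8846 + \frac{-871 - 8 \left(-6 + 2 \cdot 49\right)}{4 \left(109 + \left(-6 + 2 \cdot 49\right)\right)} = 8846 + \frac{-871 - 8 \left(-6 + 98\right)}{4 \left(109 + \left(-6 + 98\right)\right)} = 8846 + \frac{-871 - 736}{4 \left(109 + 92\right)} = 8846 + \frac{-871 - 736}{4 \cdot 201} = 8846 + \frac{1}{4} \cdot \frac{1}{201} \left(-1607\right) = 8846 - \frac{1607}{804} = \frac{7110577}{804}$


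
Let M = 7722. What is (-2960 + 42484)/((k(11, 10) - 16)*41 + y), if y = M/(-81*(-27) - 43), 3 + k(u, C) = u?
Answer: -42369728/347755 ≈ -121.84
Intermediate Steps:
k(u, C) = -3 + u
y = 3861/1072 (y = 7722/(-81*(-27) - 43) = 7722/(2187 - 43) = 7722/2144 = 7722*(1/2144) = 3861/1072 ≈ 3.6017)
(-2960 + 42484)/((k(11, 10) - 16)*41 + y) = (-2960 + 42484)/(((-3 + 11) - 16)*41 + 3861/1072) = 39524/((8 - 16)*41 + 3861/1072) = 39524/(-8*41 + 3861/1072) = 39524/(-328 + 3861/1072) = 39524/(-347755/1072) = 39524*(-1072/347755) = -42369728/347755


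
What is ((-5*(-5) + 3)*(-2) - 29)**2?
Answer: 7225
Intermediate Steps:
((-5*(-5) + 3)*(-2) - 29)**2 = ((25 + 3)*(-2) - 29)**2 = (28*(-2) - 29)**2 = (-56 - 29)**2 = (-85)**2 = 7225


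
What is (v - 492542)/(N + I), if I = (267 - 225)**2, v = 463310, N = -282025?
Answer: 29232/280261 ≈ 0.10430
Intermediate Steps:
I = 1764 (I = 42**2 = 1764)
(v - 492542)/(N + I) = (463310 - 492542)/(-282025 + 1764) = -29232/(-280261) = -29232*(-1/280261) = 29232/280261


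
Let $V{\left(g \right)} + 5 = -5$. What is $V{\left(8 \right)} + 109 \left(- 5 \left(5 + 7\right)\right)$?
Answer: $-6550$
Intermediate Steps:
$V{\left(g \right)} = -10$ ($V{\left(g \right)} = -5 - 5 = -10$)
$V{\left(8 \right)} + 109 \left(- 5 \left(5 + 7\right)\right) = -10 + 109 \left(- 5 \left(5 + 7\right)\right) = -10 + 109 \left(\left(-5\right) 12\right) = -10 + 109 \left(-60\right) = -10 - 6540 = -6550$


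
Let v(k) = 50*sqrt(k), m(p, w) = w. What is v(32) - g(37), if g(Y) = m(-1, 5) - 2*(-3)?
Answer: -11 + 200*sqrt(2) ≈ 271.84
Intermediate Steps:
g(Y) = 11 (g(Y) = 5 - 2*(-3) = 5 + 6 = 11)
v(32) - g(37) = 50*sqrt(32) - 1*11 = 50*(4*sqrt(2)) - 11 = 200*sqrt(2) - 11 = -11 + 200*sqrt(2)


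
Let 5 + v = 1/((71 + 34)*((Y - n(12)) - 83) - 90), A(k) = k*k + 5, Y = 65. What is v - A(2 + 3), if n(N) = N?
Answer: -113401/3240 ≈ -35.000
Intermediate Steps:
A(k) = 5 + k**2 (A(k) = k**2 + 5 = 5 + k**2)
v = -16201/3240 (v = -5 + 1/((71 + 34)*((65 - 1*12) - 83) - 90) = -5 + 1/(105*((65 - 12) - 83) - 90) = -5 + 1/(105*(53 - 83) - 90) = -5 + 1/(105*(-30) - 90) = -5 + 1/(-3150 - 90) = -5 + 1/(-3240) = -5 - 1/3240 = -16201/3240 ≈ -5.0003)
v - A(2 + 3) = -16201/3240 - (5 + (2 + 3)**2) = -16201/3240 - (5 + 5**2) = -16201/3240 - (5 + 25) = -16201/3240 - 1*30 = -16201/3240 - 30 = -113401/3240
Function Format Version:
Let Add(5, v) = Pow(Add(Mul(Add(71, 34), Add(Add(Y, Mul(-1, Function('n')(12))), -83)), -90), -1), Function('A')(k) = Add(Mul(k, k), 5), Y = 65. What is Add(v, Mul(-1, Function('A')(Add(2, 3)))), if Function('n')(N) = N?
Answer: Rational(-113401, 3240) ≈ -35.000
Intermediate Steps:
Function('A')(k) = Add(5, Pow(k, 2)) (Function('A')(k) = Add(Pow(k, 2), 5) = Add(5, Pow(k, 2)))
v = Rational(-16201, 3240) (v = Add(-5, Pow(Add(Mul(Add(71, 34), Add(Add(65, Mul(-1, 12)), -83)), -90), -1)) = Add(-5, Pow(Add(Mul(105, Add(Add(65, -12), -83)), -90), -1)) = Add(-5, Pow(Add(Mul(105, Add(53, -83)), -90), -1)) = Add(-5, Pow(Add(Mul(105, -30), -90), -1)) = Add(-5, Pow(Add(-3150, -90), -1)) = Add(-5, Pow(-3240, -1)) = Add(-5, Rational(-1, 3240)) = Rational(-16201, 3240) ≈ -5.0003)
Add(v, Mul(-1, Function('A')(Add(2, 3)))) = Add(Rational(-16201, 3240), Mul(-1, Add(5, Pow(Add(2, 3), 2)))) = Add(Rational(-16201, 3240), Mul(-1, Add(5, Pow(5, 2)))) = Add(Rational(-16201, 3240), Mul(-1, Add(5, 25))) = Add(Rational(-16201, 3240), Mul(-1, 30)) = Add(Rational(-16201, 3240), -30) = Rational(-113401, 3240)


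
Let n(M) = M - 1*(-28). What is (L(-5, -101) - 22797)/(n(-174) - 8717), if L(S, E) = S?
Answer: 22802/8863 ≈ 2.5727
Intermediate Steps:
n(M) = 28 + M (n(M) = M + 28 = 28 + M)
(L(-5, -101) - 22797)/(n(-174) - 8717) = (-5 - 22797)/((28 - 174) - 8717) = -22802/(-146 - 8717) = -22802/(-8863) = -22802*(-1/8863) = 22802/8863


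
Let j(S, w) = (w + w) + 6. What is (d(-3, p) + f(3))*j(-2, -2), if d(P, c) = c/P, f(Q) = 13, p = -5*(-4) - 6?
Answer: 50/3 ≈ 16.667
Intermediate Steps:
p = 14 (p = 20 - 6 = 14)
j(S, w) = 6 + 2*w (j(S, w) = 2*w + 6 = 6 + 2*w)
(d(-3, p) + f(3))*j(-2, -2) = (14/(-3) + 13)*(6 + 2*(-2)) = (14*(-⅓) + 13)*(6 - 4) = (-14/3 + 13)*2 = (25/3)*2 = 50/3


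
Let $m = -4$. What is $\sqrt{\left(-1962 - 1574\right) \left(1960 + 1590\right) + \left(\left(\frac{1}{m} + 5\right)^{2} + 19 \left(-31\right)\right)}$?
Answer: $\frac{i \sqrt{200853863}}{4} \approx 3543.1 i$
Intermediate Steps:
$\sqrt{\left(-1962 - 1574\right) \left(1960 + 1590\right) + \left(\left(\frac{1}{m} + 5\right)^{2} + 19 \left(-31\right)\right)} = \sqrt{\left(-1962 - 1574\right) \left(1960 + 1590\right) + \left(\left(\frac{1}{-4} + 5\right)^{2} + 19 \left(-31\right)\right)} = \sqrt{\left(-3536\right) 3550 - \left(589 - \left(- \frac{1}{4} + 5\right)^{2}\right)} = \sqrt{-12552800 - \left(589 - \left(\frac{19}{4}\right)^{2}\right)} = \sqrt{-12552800 + \left(\frac{361}{16} - 589\right)} = \sqrt{-12552800 - \frac{9063}{16}} = \sqrt{- \frac{200853863}{16}} = \frac{i \sqrt{200853863}}{4}$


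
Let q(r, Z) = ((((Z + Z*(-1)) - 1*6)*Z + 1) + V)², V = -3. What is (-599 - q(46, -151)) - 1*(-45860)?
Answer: -771955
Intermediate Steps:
q(r, Z) = (-2 - 6*Z)² (q(r, Z) = ((((Z + Z*(-1)) - 1*6)*Z + 1) - 3)² = ((((Z - Z) - 6)*Z + 1) - 3)² = (((0 - 6)*Z + 1) - 3)² = ((-6*Z + 1) - 3)² = ((1 - 6*Z) - 3)² = (-2 - 6*Z)²)
(-599 - q(46, -151)) - 1*(-45860) = (-599 - 4*(1 + 3*(-151))²) - 1*(-45860) = (-599 - 4*(1 - 453)²) + 45860 = (-599 - 4*(-452)²) + 45860 = (-599 - 4*204304) + 45860 = (-599 - 1*817216) + 45860 = (-599 - 817216) + 45860 = -817815 + 45860 = -771955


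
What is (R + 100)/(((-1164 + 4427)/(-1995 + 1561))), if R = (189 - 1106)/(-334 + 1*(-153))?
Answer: -21533778/1589081 ≈ -13.551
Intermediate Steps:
R = 917/487 (R = -917/(-334 - 153) = -917/(-487) = -917*(-1/487) = 917/487 ≈ 1.8830)
(R + 100)/(((-1164 + 4427)/(-1995 + 1561))) = (917/487 + 100)/(((-1164 + 4427)/(-1995 + 1561))) = 49617/(487*((3263/(-434)))) = 49617/(487*((3263*(-1/434)))) = 49617/(487*(-3263/434)) = (49617/487)*(-434/3263) = -21533778/1589081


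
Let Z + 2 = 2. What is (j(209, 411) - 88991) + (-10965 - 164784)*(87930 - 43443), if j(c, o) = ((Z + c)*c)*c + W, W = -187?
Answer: -7809505612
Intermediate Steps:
Z = 0 (Z = -2 + 2 = 0)
j(c, o) = -187 + c³ (j(c, o) = ((0 + c)*c)*c - 187 = (c*c)*c - 187 = c²*c - 187 = c³ - 187 = -187 + c³)
(j(209, 411) - 88991) + (-10965 - 164784)*(87930 - 43443) = ((-187 + 209³) - 88991) + (-10965 - 164784)*(87930 - 43443) = ((-187 + 9129329) - 88991) - 175749*44487 = (9129142 - 88991) - 7818545763 = 9040151 - 7818545763 = -7809505612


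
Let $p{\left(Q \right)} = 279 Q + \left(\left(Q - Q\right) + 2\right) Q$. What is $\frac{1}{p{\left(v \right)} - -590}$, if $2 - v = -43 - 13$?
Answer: $\frac{1}{16888} \approx 5.9214 \cdot 10^{-5}$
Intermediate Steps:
$v = 58$ ($v = 2 - \left(-43 - 13\right) = 2 - -56 = 2 + 56 = 58$)
$p{\left(Q \right)} = 281 Q$ ($p{\left(Q \right)} = 279 Q + \left(0 + 2\right) Q = 279 Q + 2 Q = 281 Q$)
$\frac{1}{p{\left(v \right)} - -590} = \frac{1}{281 \cdot 58 - -590} = \frac{1}{16298 + \left(-81 + 671\right)} = \frac{1}{16298 + 590} = \frac{1}{16888}$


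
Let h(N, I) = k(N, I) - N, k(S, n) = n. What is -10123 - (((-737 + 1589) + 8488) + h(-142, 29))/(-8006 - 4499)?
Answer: -126578604/12505 ≈ -10122.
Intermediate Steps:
h(N, I) = I - N
-10123 - (((-737 + 1589) + 8488) + h(-142, 29))/(-8006 - 4499) = -10123 - (((-737 + 1589) + 8488) + (29 - 1*(-142)))/(-8006 - 4499) = -10123 - ((852 + 8488) + (29 + 142))/(-12505) = -10123 - (9340 + 171)*(-1)/12505 = -10123 - 9511*(-1)/12505 = -10123 - 1*(-9511/12505) = -10123 + 9511/12505 = -126578604/12505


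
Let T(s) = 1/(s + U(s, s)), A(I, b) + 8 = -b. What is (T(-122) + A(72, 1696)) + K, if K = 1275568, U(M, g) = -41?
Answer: 207639831/163 ≈ 1.2739e+6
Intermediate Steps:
A(I, b) = -8 - b
T(s) = 1/(-41 + s) (T(s) = 1/(s - 41) = 1/(-41 + s))
(T(-122) + A(72, 1696)) + K = (1/(-41 - 122) + (-8 - 1*1696)) + 1275568 = (1/(-163) + (-8 - 1696)) + 1275568 = (-1/163 - 1704) + 1275568 = -277753/163 + 1275568 = 207639831/163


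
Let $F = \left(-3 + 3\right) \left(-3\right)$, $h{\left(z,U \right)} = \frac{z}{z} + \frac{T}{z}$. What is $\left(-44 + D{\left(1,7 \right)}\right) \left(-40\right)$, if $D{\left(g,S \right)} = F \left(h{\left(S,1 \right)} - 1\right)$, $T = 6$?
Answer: $1760$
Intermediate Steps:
$h{\left(z,U \right)} = 1 + \frac{6}{z}$ ($h{\left(z,U \right)} = \frac{z}{z} + \frac{6}{z} = 1 + \frac{6}{z}$)
$F = 0$ ($F = 0 \left(-3\right) = 0$)
$D{\left(g,S \right)} = 0$ ($D{\left(g,S \right)} = 0 \left(\frac{6 + S}{S} - 1\right) = 0 \left(-1 + \frac{6 + S}{S}\right) = 0$)
$\left(-44 + D{\left(1,7 \right)}\right) \left(-40\right) = \left(-44 + 0\right) \left(-40\right) = \left(-44\right) \left(-40\right) = 1760$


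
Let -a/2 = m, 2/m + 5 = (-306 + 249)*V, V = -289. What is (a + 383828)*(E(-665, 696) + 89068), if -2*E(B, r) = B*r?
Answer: 506441507299000/4117 ≈ 1.2301e+11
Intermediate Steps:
E(B, r) = -B*r/2
m = 1/8234 (m = 2/(-5 + (-306 + 249)*(-289)) = 2/(-5 - 57*(-289)) = 2/(-5 + 16473) = 2/16468 = 2*(1/16468) = 1/8234 ≈ 0.00012145)
a = -1/4117 (a = -2*1/8234 = -1/4117 ≈ -0.00024290)
(a + 383828)*(E(-665, 696) + 89068) = (-1/4117 + 383828)*(-½*(-665)*696 + 89068) = 1580219875*(231420 + 89068)/4117 = (1580219875/4117)*320488 = 506441507299000/4117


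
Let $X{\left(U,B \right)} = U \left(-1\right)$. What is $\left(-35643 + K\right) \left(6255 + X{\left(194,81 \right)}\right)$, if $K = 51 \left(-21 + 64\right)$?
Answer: $-202740450$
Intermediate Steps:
$K = 2193$ ($K = 51 \cdot 43 = 2193$)
$X{\left(U,B \right)} = - U$
$\left(-35643 + K\right) \left(6255 + X{\left(194,81 \right)}\right) = \left(-35643 + 2193\right) \left(6255 - 194\right) = - 33450 \left(6255 - 194\right) = \left(-33450\right) 6061 = -202740450$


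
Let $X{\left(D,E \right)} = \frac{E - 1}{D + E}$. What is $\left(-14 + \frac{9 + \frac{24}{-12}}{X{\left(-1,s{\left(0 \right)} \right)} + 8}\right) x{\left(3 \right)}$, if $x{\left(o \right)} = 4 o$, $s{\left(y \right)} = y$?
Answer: $- \frac{476}{3} \approx -158.67$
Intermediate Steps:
$X{\left(D,E \right)} = \frac{-1 + E}{D + E}$
$\left(-14 + \frac{9 + \frac{24}{-12}}{X{\left(-1,s{\left(0 \right)} \right)} + 8}\right) x{\left(3 \right)} = \left(-14 + \frac{9 + \frac{24}{-12}}{\frac{-1 + 0}{-1 + 0} + 8}\right) 4 \cdot 3 = \left(-14 + \frac{9 + 24 \left(- \frac{1}{12}\right)}{\frac{1}{-1} \left(-1\right) + 8}\right) 12 = \left(-14 + \frac{9 - 2}{\left(-1\right) \left(-1\right) + 8}\right) 12 = \left(-14 + \frac{7}{1 + 8}\right) 12 = \left(-14 + \frac{7}{9}\right) 12 = \left(- \frac{119}{9}\right) 12 = - \frac{476}{3}$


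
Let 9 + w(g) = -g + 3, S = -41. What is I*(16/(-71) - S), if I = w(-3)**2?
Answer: 26055/71 ≈ 366.97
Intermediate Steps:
w(g) = -6 - g (w(g) = -9 + (-g + 3) = -9 + (3 - g) = -6 - g)
I = 9 (I = (-6 - 1*(-3))**2 = (-6 + 3)**2 = (-3)**2 = 9)
I*(16/(-71) - S) = 9*(16/(-71) - 1*(-41)) = 9*(16*(-1/71) + 41) = 9*(-16/71 + 41) = 9*(2895/71) = 26055/71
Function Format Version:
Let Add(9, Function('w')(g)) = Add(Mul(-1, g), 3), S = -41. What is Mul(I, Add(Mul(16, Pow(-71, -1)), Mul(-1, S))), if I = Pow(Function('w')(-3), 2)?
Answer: Rational(26055, 71) ≈ 366.97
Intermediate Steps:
Function('w')(g) = Add(-6, Mul(-1, g)) (Function('w')(g) = Add(-9, Add(Mul(-1, g), 3)) = Add(-9, Add(3, Mul(-1, g))) = Add(-6, Mul(-1, g)))
I = 9 (I = Pow(Add(-6, Mul(-1, -3)), 2) = Pow(Add(-6, 3), 2) = Pow(-3, 2) = 9)
Mul(I, Add(Mul(16, Pow(-71, -1)), Mul(-1, S))) = Mul(9, Add(Mul(16, Pow(-71, -1)), Mul(-1, -41))) = Mul(9, Add(Mul(16, Rational(-1, 71)), 41)) = Mul(9, Add(Rational(-16, 71), 41)) = Mul(9, Rational(2895, 71)) = Rational(26055, 71)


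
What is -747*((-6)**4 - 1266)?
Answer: -22410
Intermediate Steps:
-747*((-6)**4 - 1266) = -747*(1296 - 1266) = -747*30 = -22410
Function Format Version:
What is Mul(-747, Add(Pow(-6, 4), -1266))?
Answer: -22410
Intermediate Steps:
Mul(-747, Add(Pow(-6, 4), -1266)) = Mul(-747, Add(1296, -1266)) = Mul(-747, 30) = -22410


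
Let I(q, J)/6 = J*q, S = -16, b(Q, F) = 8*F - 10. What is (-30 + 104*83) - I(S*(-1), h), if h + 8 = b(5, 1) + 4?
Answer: 9178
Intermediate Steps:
b(Q, F) = -10 + 8*F
h = -6 (h = -8 + ((-10 + 8*1) + 4) = -8 + ((-10 + 8) + 4) = -8 + (-2 + 4) = -8 + 2 = -6)
I(q, J) = 6*J*q (I(q, J) = 6*(J*q) = 6*J*q)
(-30 + 104*83) - I(S*(-1), h) = (-30 + 104*83) - 6*(-6)*(-16*(-1)) = (-30 + 8632) - 6*(-6)*16 = 8602 - 1*(-576) = 8602 + 576 = 9178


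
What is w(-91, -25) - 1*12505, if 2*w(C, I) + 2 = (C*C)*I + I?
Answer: -116031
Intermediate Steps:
w(C, I) = -1 + I/2 + I*C²/2 (w(C, I) = -1 + ((C*C)*I + I)/2 = -1 + (C²*I + I)/2 = -1 + (I*C² + I)/2 = -1 + (I + I*C²)/2 = -1 + (I/2 + I*C²/2) = -1 + I/2 + I*C²/2)
w(-91, -25) - 1*12505 = (-1 + (½)*(-25) + (½)*(-25)*(-91)²) - 1*12505 = (-1 - 25/2 + (½)*(-25)*8281) - 12505 = (-1 - 25/2 - 207025/2) - 12505 = -103526 - 12505 = -116031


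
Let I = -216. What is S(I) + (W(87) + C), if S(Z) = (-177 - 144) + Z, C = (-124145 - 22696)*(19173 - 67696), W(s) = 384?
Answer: 7125165690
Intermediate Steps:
C = 7125165843 (C = -146841*(-48523) = 7125165843)
S(Z) = -321 + Z
S(I) + (W(87) + C) = (-321 - 216) + (384 + 7125165843) = -537 + 7125166227 = 7125165690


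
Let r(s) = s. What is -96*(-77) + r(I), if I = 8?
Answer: 7400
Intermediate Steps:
-96*(-77) + r(I) = -96*(-77) + 8 = 7392 + 8 = 7400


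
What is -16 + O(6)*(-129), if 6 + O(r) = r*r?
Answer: -3886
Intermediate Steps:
O(r) = -6 + r² (O(r) = -6 + r*r = -6 + r²)
-16 + O(6)*(-129) = -16 + (-6 + 6²)*(-129) = -16 + (-6 + 36)*(-129) = -16 + 30*(-129) = -16 - 3870 = -3886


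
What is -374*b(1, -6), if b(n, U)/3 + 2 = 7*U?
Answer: 49368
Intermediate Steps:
b(n, U) = -6 + 21*U (b(n, U) = -6 + 3*(7*U) = -6 + 21*U)
-374*b(1, -6) = -374*(-6 + 21*(-6)) = -374*(-6 - 126) = -374*(-132) = 49368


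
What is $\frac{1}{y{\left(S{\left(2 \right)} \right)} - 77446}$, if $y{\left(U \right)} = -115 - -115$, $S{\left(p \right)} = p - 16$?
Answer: $- \frac{1}{77446} \approx -1.2912 \cdot 10^{-5}$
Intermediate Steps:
$S{\left(p \right)} = -16 + p$
$y{\left(U \right)} = 0$ ($y{\left(U \right)} = -115 + 115 = 0$)
$\frac{1}{y{\left(S{\left(2 \right)} \right)} - 77446} = \frac{1}{0 - 77446} = \frac{1}{-77446} = - \frac{1}{77446}$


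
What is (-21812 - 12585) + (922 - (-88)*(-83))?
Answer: -40779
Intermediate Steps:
(-21812 - 12585) + (922 - (-88)*(-83)) = -34397 + (922 - 1*7304) = -34397 + (922 - 7304) = -34397 - 6382 = -40779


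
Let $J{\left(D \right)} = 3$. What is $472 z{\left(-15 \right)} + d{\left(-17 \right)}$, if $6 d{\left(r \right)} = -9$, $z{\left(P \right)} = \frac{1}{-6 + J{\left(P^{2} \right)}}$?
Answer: $- \frac{953}{6} \approx -158.83$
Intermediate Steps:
$z{\left(P \right)} = - \frac{1}{3}$ ($z{\left(P \right)} = \frac{1}{-6 + 3} = \frac{1}{-3} = - \frac{1}{3}$)
$d{\left(r \right)} = - \frac{3}{2}$ ($d{\left(r \right)} = \frac{1}{6} \left(-9\right) = - \frac{3}{2}$)
$472 z{\left(-15 \right)} + d{\left(-17 \right)} = 472 \left(- \frac{1}{3}\right) - \frac{3}{2} = - \frac{472}{3} - \frac{3}{2} = - \frac{953}{6}$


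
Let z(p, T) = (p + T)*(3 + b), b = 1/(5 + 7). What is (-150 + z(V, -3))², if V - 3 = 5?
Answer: 2608225/144 ≈ 18113.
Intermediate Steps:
V = 8 (V = 3 + 5 = 8)
b = 1/12 ≈ 0.083333
z(p, T) = 37*T/12 + 37*p/12 (z(p, T) = (p + T)*(3 + 1/12) = (T + p)*(37/12) = 37*T/12 + 37*p/12)
(-150 + z(V, -3))² = (-150 + ((37/12)*(-3) + (37/12)*8))² = (-150 + (-37/4 + 74/3))² = (-150 + 185/12)² = (-1615/12)² = 2608225/144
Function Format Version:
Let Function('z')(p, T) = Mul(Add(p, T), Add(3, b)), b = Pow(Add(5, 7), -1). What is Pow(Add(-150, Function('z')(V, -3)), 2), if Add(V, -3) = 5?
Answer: Rational(2608225, 144) ≈ 18113.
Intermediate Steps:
V = 8 (V = Add(3, 5) = 8)
b = Rational(1, 12) (b = Pow(12, -1) = Rational(1, 12) ≈ 0.083333)
Function('z')(p, T) = Add(Mul(Rational(37, 12), T), Mul(Rational(37, 12), p)) (Function('z')(p, T) = Mul(Add(p, T), Add(3, Rational(1, 12))) = Mul(Add(T, p), Rational(37, 12)) = Add(Mul(Rational(37, 12), T), Mul(Rational(37, 12), p)))
Pow(Add(-150, Function('z')(V, -3)), 2) = Pow(Add(-150, Add(Mul(Rational(37, 12), -3), Mul(Rational(37, 12), 8))), 2) = Pow(Add(-150, Add(Rational(-37, 4), Rational(74, 3))), 2) = Pow(Add(-150, Rational(185, 12)), 2) = Pow(Rational(-1615, 12), 2) = Rational(2608225, 144)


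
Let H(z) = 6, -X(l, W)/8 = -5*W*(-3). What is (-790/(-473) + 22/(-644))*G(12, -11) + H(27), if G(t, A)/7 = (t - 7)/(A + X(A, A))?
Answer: 172133217/28481222 ≈ 6.0437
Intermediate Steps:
X(l, W) = -120*W (X(l, W) = -8*(-5*W)*(-3) = -120*W)
G(t, A) = -(-7 + t)/(17*A) (G(t, A) = 7*((t - 7)/(A - 120*A)) = 7*((-7 + t)/((-119*A))) = 7*((-7 + t)*(-1/(119*A))) = 7*(-(-7 + t)/(119*A)) = -(-7 + t)/(17*A))
(-790/(-473) + 22/(-644))*G(12, -11) + H(27) = (-790/(-473) + 22/(-644))*((1/17)*(7 - 1*12)/(-11)) + 6 = (-790*(-1/473) + 22*(-1/644))*((1/17)*(-1/11)*(7 - 12)) + 6 = (790/473 - 11/322)*((1/17)*(-1/11)*(-5)) + 6 = (249177/152306)*(5/187) + 6 = 1245885/28481222 + 6 = 172133217/28481222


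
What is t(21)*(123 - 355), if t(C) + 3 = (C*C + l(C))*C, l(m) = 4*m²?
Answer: -10742064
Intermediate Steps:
t(C) = -3 + 5*C³ (t(C) = -3 + (C*C + 4*C²)*C = -3 + (C² + 4*C²)*C = -3 + (5*C²)*C = -3 + 5*C³)
t(21)*(123 - 355) = (-3 + 5*21³)*(123 - 355) = (-3 + 5*9261)*(-232) = (-3 + 46305)*(-232) = 46302*(-232) = -10742064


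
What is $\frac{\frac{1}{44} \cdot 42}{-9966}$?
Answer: $- \frac{7}{73084} \approx -9.578 \cdot 10^{-5}$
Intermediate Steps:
$\frac{\frac{1}{44} \cdot 42}{-9966} = \frac{1}{44} \cdot 42 \left(- \frac{1}{9966}\right) = \frac{21}{22} \left(- \frac{1}{9966}\right) = - \frac{7}{73084}$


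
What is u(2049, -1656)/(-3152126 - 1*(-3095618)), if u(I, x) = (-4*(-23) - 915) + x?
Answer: 2479/56508 ≈ 0.043870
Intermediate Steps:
u(I, x) = -823 + x (u(I, x) = (92 - 915) + x = -823 + x)
u(2049, -1656)/(-3152126 - 1*(-3095618)) = (-823 - 1656)/(-3152126 - 1*(-3095618)) = -2479/(-3152126 + 3095618) = -2479/(-56508) = -2479*(-1/56508) = 2479/56508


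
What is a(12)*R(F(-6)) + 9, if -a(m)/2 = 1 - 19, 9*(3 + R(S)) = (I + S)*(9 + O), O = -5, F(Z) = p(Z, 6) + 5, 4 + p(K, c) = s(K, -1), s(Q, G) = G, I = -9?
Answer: -243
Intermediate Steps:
p(K, c) = -5 (p(K, c) = -4 - 1 = -5)
F(Z) = 0 (F(Z) = -5 + 5 = 0)
R(S) = -7 + 4*S/9 (R(S) = -3 + ((-9 + S)*(9 - 5))/9 = -3 + ((-9 + S)*4)/9 = -3 + (-36 + 4*S)/9 = -3 + (-4 + 4*S/9) = -7 + 4*S/9)
a(m) = 36 (a(m) = -2*(1 - 19) = -2*(-18) = 36)
a(12)*R(F(-6)) + 9 = 36*(-7 + (4/9)*0) + 9 = 36*(-7 + 0) + 9 = 36*(-7) + 9 = -252 + 9 = -243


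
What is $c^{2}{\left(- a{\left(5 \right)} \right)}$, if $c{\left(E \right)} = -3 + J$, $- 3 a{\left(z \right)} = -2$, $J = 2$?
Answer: $1$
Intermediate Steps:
$a{\left(z \right)} = \frac{2}{3}$ ($a{\left(z \right)} = \left(- \frac{1}{3}\right) \left(-2\right) = \frac{2}{3}$)
$c{\left(E \right)} = -1$ ($c{\left(E \right)} = -3 + 2 = -1$)
$c^{2}{\left(- a{\left(5 \right)} \right)} = \left(-1\right)^{2} = 1$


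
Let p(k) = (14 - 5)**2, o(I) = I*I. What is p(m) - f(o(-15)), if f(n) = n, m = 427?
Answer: -144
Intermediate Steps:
o(I) = I**2
p(k) = 81 (p(k) = 9**2 = 81)
p(m) - f(o(-15)) = 81 - 1*(-15)**2 = 81 - 1*225 = 81 - 225 = -144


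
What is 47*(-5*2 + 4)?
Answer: -282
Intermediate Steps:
47*(-5*2 + 4) = 47*(-10 + 4) = 47*(-6) = -282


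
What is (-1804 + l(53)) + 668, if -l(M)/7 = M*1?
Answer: -1507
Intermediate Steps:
l(M) = -7*M
(-1804 + l(53)) + 668 = (-1804 - 7*53) + 668 = (-1804 - 371) + 668 = -2175 + 668 = -1507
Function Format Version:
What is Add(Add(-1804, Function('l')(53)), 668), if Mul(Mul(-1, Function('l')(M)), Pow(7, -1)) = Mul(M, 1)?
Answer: -1507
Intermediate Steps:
Function('l')(M) = Mul(-7, M) (Function('l')(M) = Mul(-7, Mul(M, 1)) = Mul(-7, M))
Add(Add(-1804, Function('l')(53)), 668) = Add(Add(-1804, Mul(-7, 53)), 668) = Add(Add(-1804, -371), 668) = Add(-2175, 668) = -1507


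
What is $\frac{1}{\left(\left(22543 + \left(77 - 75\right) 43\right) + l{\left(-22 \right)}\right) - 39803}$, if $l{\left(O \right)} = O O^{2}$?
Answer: $- \frac{1}{27822} \approx -3.5943 \cdot 10^{-5}$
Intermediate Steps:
$l{\left(O \right)} = O^{3}$
$\frac{1}{\left(\left(22543 + \left(77 - 75\right) 43\right) + l{\left(-22 \right)}\right) - 39803} = \frac{1}{\left(\left(22543 + \left(77 - 75\right) 43\right) + \left(-22\right)^{3}\right) - 39803} = \frac{1}{\left(\left(22543 + 2 \cdot 43\right) - 10648\right) - 39803} = \frac{1}{\left(\left(22543 + 86\right) - 10648\right) - 39803} = \frac{1}{\left(22629 - 10648\right) - 39803} = \frac{1}{11981 - 39803} = \frac{1}{-27822} = - \frac{1}{27822}$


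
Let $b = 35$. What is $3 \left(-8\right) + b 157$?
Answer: $5471$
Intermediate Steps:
$3 \left(-8\right) + b 157 = 3 \left(-8\right) + 35 \cdot 157 = -24 + 5495 = 5471$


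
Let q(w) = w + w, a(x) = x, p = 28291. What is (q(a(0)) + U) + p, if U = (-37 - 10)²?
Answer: 30500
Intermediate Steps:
q(w) = 2*w
U = 2209 (U = (-47)² = 2209)
(q(a(0)) + U) + p = (2*0 + 2209) + 28291 = (0 + 2209) + 28291 = 2209 + 28291 = 30500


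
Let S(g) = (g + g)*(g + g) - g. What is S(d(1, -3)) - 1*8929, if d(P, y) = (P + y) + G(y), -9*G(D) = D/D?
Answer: -721634/81 ≈ -8909.1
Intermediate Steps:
G(D) = -⅑ (G(D) = -D/(9*D) = -⅑*1 = -⅑)
d(P, y) = -⅑ + P + y (d(P, y) = (P + y) - ⅑ = -⅑ + P + y)
S(g) = -g + 4*g² (S(g) = (2*g)*(2*g) - g = 4*g² - g = -g + 4*g²)
S(d(1, -3)) - 1*8929 = (-⅑ + 1 - 3)*(-1 + 4*(-⅑ + 1 - 3)) - 1*8929 = -19*(-1 + 4*(-19/9))/9 - 8929 = -19*(-1 - 76/9)/9 - 8929 = -19/9*(-85/9) - 8929 = 1615/81 - 8929 = -721634/81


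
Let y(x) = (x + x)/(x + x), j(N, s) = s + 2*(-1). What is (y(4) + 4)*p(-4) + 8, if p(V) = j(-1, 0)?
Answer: -2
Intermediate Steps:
j(N, s) = -2 + s (j(N, s) = s - 2 = -2 + s)
y(x) = 1 (y(x) = (2*x)/((2*x)) = (2*x)*(1/(2*x)) = 1)
p(V) = -2 (p(V) = -2 + 0 = -2)
(y(4) + 4)*p(-4) + 8 = (1 + 4)*(-2) + 8 = 5*(-2) + 8 = -10 + 8 = -2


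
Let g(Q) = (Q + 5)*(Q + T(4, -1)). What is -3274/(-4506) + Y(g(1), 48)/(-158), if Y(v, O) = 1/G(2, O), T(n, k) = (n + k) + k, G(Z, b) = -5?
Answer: 1295483/1779870 ≈ 0.72785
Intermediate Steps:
T(n, k) = n + 2*k (T(n, k) = (k + n) + k = n + 2*k)
g(Q) = (2 + Q)*(5 + Q) (g(Q) = (Q + 5)*(Q + (4 + 2*(-1))) = (5 + Q)*(Q + (4 - 2)) = (5 + Q)*(Q + 2) = (5 + Q)*(2 + Q) = (2 + Q)*(5 + Q))
Y(v, O) = -1/5 (Y(v, O) = 1/(-5) = -1/5)
-3274/(-4506) + Y(g(1), 48)/(-158) = -3274/(-4506) - 1/5/(-158) = -3274*(-1/4506) - 1/5*(-1/158) = 1637/2253 + 1/790 = 1295483/1779870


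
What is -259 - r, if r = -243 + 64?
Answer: -80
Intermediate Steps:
r = -179
-259 - r = -259 - 1*(-179) = -259 + 179 = -80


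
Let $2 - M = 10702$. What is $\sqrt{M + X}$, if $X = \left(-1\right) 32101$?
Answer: $i \sqrt{42801} \approx 206.88 i$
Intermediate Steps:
$M = -10700$ ($M = 2 - 10702 = -10700$)
$X = -32101$
$\sqrt{M + X} = \sqrt{-10700 - 32101} = \sqrt{-42801} = i \sqrt{42801}$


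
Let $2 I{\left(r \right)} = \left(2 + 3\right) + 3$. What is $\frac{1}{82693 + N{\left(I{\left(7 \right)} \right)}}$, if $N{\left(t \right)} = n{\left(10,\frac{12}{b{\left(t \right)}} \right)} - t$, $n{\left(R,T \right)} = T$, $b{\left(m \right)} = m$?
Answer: $\frac{1}{82692} \approx 1.2093 \cdot 10^{-5}$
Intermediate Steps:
$I{\left(r \right)} = 4$ ($I{\left(r \right)} = \frac{\left(2 + 3\right) + 3}{2} = \frac{5 + 3}{2} = \frac{1}{2} \cdot 8 = 4$)
$N{\left(t \right)} = - t + \frac{12}{t}$ ($N{\left(t \right)} = \frac{12}{t} - t = - t + \frac{12}{t}$)
$\frac{1}{82693 + N{\left(I{\left(7 \right)} \right)}} = \frac{1}{82693 + \left(\left(-1\right) 4 + \frac{12}{4}\right)} = \frac{1}{82693 + \left(-4 + 12 \cdot \frac{1}{4}\right)} = \frac{1}{82693 + \left(-4 + 3\right)} = \frac{1}{82693 - 1} = \frac{1}{82692}$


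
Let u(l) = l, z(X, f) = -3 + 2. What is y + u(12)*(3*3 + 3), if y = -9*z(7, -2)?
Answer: 153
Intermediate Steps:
z(X, f) = -1
y = 9 (y = -9*(-1) = 9)
y + u(12)*(3*3 + 3) = 9 + 12*(3*3 + 3) = 9 + 12*(9 + 3) = 9 + 12*12 = 9 + 144 = 153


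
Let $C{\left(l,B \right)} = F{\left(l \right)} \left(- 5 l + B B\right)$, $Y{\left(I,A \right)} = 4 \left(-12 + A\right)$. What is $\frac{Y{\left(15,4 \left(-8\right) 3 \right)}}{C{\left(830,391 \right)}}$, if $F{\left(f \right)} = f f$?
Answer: $- \frac{36}{8538398825} \approx -4.2162 \cdot 10^{-9}$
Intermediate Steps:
$F{\left(f \right)} = f^{2}$
$Y{\left(I,A \right)} = -48 + 4 A$
$C{\left(l,B \right)} = l^{2} \left(B^{2} - 5 l\right)$ ($C{\left(l,B \right)} = l^{2} \left(- 5 l + B B\right) = l^{2} \left(- 5 l + B^{2}\right) = l^{2} \left(B^{2} - 5 l\right)$)
$\frac{Y{\left(15,4 \left(-8\right) 3 \right)}}{C{\left(830,391 \right)}} = \frac{-48 + 4 \cdot 4 \left(-8\right) 3}{830^{2} \left(391^{2} - 4150\right)} = \frac{-48 + 4 \left(\left(-32\right) 3\right)}{688900 \left(152881 - 4150\right)} = \frac{-48 + 4 \left(-96\right)}{688900 \cdot 148731} = \frac{-48 - 384}{102460785900} = \left(-432\right) \frac{1}{102460785900} = - \frac{36}{8538398825}$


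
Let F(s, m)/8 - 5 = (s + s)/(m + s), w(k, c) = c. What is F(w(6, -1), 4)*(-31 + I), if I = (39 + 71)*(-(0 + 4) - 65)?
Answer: -792584/3 ≈ -2.6419e+5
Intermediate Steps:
I = -7590 (I = 110*(-1*4 - 65) = 110*(-4 - 65) = 110*(-69) = -7590)
F(s, m) = 40 + 16*s/(m + s) (F(s, m) = 40 + 8*((s + s)/(m + s)) = 40 + 8*((2*s)/(m + s)) = 40 + 8*(2*s/(m + s)) = 40 + 16*s/(m + s))
F(w(6, -1), 4)*(-31 + I) = (8*(5*4 + 7*(-1))/(4 - 1))*(-31 - 7590) = (8*(20 - 7)/3)*(-7621) = (8*(1/3)*13)*(-7621) = (104/3)*(-7621) = -792584/3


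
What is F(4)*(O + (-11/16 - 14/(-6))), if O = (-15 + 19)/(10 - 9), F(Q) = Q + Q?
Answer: 271/6 ≈ 45.167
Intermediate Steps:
F(Q) = 2*Q
O = 4 (O = 4/1 = 4*1 = 4)
F(4)*(O + (-11/16 - 14/(-6))) = (2*4)*(4 + (-11/16 - 14/(-6))) = 8*(4 + (-11*1/16 - 14*(-1/6))) = 8*(4 + (-11/16 + 7/3)) = 8*(4 + 79/48) = 8*(271/48) = 271/6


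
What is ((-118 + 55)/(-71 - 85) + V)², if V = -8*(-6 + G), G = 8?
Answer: 657721/2704 ≈ 243.24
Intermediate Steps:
V = -16 (V = -8*(-6 + 8) = -8*2 = -16)
((-118 + 55)/(-71 - 85) + V)² = ((-118 + 55)/(-71 - 85) - 16)² = (-63/(-156) - 16)² = (-63*(-1/156) - 16)² = (21/52 - 16)² = (-811/52)² = 657721/2704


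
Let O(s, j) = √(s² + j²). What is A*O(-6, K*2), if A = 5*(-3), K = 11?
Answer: -30*√130 ≈ -342.05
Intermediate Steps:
O(s, j) = √(j² + s²)
A = -15
A*O(-6, K*2) = -15*√((11*2)² + (-6)²) = -15*√(22² + 36) = -15*√(484 + 36) = -30*√130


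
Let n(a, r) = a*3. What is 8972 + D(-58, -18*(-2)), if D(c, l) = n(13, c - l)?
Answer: 9011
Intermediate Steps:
n(a, r) = 3*a
D(c, l) = 39 (D(c, l) = 3*13 = 39)
8972 + D(-58, -18*(-2)) = 8972 + 39 = 9011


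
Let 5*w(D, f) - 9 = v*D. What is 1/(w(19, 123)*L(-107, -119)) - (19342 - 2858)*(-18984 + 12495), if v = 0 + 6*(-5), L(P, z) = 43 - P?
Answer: 1800215497079/16830 ≈ 1.0696e+8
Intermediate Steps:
v = -30 (v = 0 - 30 = -30)
w(D, f) = 9/5 - 6*D (w(D, f) = 9/5 + (-30*D)/5 = 9/5 - 6*D)
1/(w(19, 123)*L(-107, -119)) - (19342 - 2858)*(-18984 + 12495) = 1/((9/5 - 6*19)*(43 - 1*(-107))) - (19342 - 2858)*(-18984 + 12495) = 1/((9/5 - 114)*(43 + 107)) - 16484*(-6489) = 1/(-561/5*150) - 1*(-106964676) = -5/561*1/150 + 106964676 = -1/16830 + 106964676 = 1800215497079/16830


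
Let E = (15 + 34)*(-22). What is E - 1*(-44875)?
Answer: 43797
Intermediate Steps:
E = -1078 (E = 49*(-22) = -1078)
E - 1*(-44875) = -1078 - 1*(-44875) = -1078 + 44875 = 43797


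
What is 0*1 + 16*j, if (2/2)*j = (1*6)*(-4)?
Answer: -384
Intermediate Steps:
j = -24 (j = (1*6)*(-4) = 6*(-4) = -24)
0*1 + 16*j = 0*1 + 16*(-24) = 0 - 384 = -384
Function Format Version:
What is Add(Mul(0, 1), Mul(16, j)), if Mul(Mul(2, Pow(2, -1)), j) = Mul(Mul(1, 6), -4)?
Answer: -384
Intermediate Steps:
j = -24 (j = Mul(Mul(1, 6), -4) = Mul(6, -4) = -24)
Add(Mul(0, 1), Mul(16, j)) = Add(Mul(0, 1), Mul(16, -24)) = Add(0, -384) = -384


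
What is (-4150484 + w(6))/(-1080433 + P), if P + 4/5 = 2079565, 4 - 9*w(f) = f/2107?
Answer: -196764049175/47366312364 ≈ -4.1541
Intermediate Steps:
w(f) = 4/9 - f/18963 (w(f) = 4/9 - f/(9*2107) = 4/9 - f/18963)
P = 10397821/5 (P = -4/5 + 2079565 = 10397821/5 ≈ 2.0796e+6)
(-4150484 + w(6))/(-1080433 + P) = (-4150484 + (4/9 - 1/18963*6))/(-1080433 + 10397821/5) = (-4150484 + (4/9 - 2/6321))/(4995656/5) = (-4150484 + 8422/18963)*(5/4995656) = -78705619670/18963*5/4995656 = -196764049175/47366312364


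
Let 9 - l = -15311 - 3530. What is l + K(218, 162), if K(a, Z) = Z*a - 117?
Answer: 54049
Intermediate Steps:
K(a, Z) = -117 + Z*a
l = 18850 (l = 9 - (-15311 - 3530) = 9 - 1*(-18841) = 9 + 18841 = 18850)
l + K(218, 162) = 18850 + (-117 + 162*218) = 18850 + (-117 + 35316) = 18850 + 35199 = 54049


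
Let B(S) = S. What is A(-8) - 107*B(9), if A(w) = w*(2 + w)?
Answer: -915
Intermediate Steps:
A(-8) - 107*B(9) = -8*(2 - 8) - 107*9 = -8*(-6) - 963 = 48 - 963 = -915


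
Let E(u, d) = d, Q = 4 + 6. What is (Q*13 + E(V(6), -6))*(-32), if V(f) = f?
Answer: -3968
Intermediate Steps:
Q = 10
(Q*13 + E(V(6), -6))*(-32) = (10*13 - 6)*(-32) = (130 - 6)*(-32) = 124*(-32) = -3968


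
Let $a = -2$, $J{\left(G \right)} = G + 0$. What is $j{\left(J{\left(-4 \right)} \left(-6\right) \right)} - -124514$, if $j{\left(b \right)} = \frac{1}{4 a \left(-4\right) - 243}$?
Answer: $\frac{26272453}{211} \approx 1.2451 \cdot 10^{5}$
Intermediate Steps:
$J{\left(G \right)} = G$
$j{\left(b \right)} = - \frac{1}{211}$ ($j{\left(b \right)} = \frac{1}{4 \left(-2\right) \left(-4\right) - 243} = \frac{1}{\left(-8\right) \left(-4\right) - 243} = \frac{1}{32 - 243} = \frac{1}{-211} = - \frac{1}{211}$)
$j{\left(J{\left(-4 \right)} \left(-6\right) \right)} - -124514 = - \frac{1}{211} - -124514 = - \frac{1}{211} + 124514 = \frac{26272453}{211}$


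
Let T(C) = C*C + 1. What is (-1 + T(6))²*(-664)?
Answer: -860544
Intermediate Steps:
T(C) = 1 + C² (T(C) = C² + 1 = 1 + C²)
(-1 + T(6))²*(-664) = (-1 + (1 + 6²))²*(-664) = (-1 + (1 + 36))²*(-664) = (-1 + 37)²*(-664) = 36²*(-664) = 1296*(-664) = -860544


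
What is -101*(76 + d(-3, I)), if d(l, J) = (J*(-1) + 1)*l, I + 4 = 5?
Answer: -7676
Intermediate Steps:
I = 1 (I = -4 + 5 = 1)
d(l, J) = l*(1 - J) (d(l, J) = (-J + 1)*l = (1 - J)*l = l*(1 - J))
-101*(76 + d(-3, I)) = -101*(76 - 3*(1 - 1*1)) = -101*(76 - 3*(1 - 1)) = -101*(76 - 3*0) = -101*(76 + 0) = -101*76 = -7676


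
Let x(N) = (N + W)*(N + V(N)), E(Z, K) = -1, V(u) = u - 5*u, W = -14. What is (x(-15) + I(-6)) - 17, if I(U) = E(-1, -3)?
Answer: -1323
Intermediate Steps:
V(u) = -4*u
I(U) = -1
x(N) = -3*N*(-14 + N) (x(N) = (N - 14)*(N - 4*N) = (-14 + N)*(-3*N) = -3*N*(-14 + N))
(x(-15) + I(-6)) - 17 = (3*(-15)*(14 - 1*(-15)) - 1) - 17 = (3*(-15)*(14 + 15) - 1) - 17 = (3*(-15)*29 - 1) - 17 = (-1305 - 1) - 17 = -1306 - 17 = -1323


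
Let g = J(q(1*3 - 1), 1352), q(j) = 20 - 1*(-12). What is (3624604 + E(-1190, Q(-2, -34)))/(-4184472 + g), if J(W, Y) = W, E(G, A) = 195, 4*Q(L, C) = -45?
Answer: -3624799/4184440 ≈ -0.86626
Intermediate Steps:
Q(L, C) = -45/4 (Q(L, C) = (1/4)*(-45) = -45/4)
q(j) = 32 (q(j) = 20 + 12 = 32)
g = 32
(3624604 + E(-1190, Q(-2, -34)))/(-4184472 + g) = (3624604 + 195)/(-4184472 + 32) = 3624799/(-4184440) = 3624799*(-1/4184440) = -3624799/4184440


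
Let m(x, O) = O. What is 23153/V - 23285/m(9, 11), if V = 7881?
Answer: -183254402/86691 ≈ -2113.9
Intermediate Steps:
23153/V - 23285/m(9, 11) = 23153/7881 - 23285/11 = -183254402/86691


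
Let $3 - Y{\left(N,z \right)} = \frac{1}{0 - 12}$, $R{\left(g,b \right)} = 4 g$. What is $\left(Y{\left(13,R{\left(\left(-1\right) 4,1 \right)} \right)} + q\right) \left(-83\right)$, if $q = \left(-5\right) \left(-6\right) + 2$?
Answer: $- \frac{34943}{12} \approx -2911.9$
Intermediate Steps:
$q = 32$ ($q = 30 + 2 = 32$)
$Y{\left(N,z \right)} = \frac{37}{12}$ ($Y{\left(N,z \right)} = 3 - \frac{1}{0 - 12} = 3 - \frac{1}{-12} = 3 - - \frac{1}{12} = 3 + \frac{1}{12} = \frac{37}{12}$)
$\left(Y{\left(13,R{\left(\left(-1\right) 4,1 \right)} \right)} + q\right) \left(-83\right) = \left(\frac{37}{12} + 32\right) \left(-83\right) = \frac{421}{12} \left(-83\right) = - \frac{34943}{12}$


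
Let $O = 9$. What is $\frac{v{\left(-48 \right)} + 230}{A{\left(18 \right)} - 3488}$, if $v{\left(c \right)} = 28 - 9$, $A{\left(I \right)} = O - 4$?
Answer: $- \frac{83}{1161} \approx -0.07149$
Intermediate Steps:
$A{\left(I \right)} = 5$ ($A{\left(I \right)} = 9 - 4 = 5$)
$v{\left(c \right)} = 19$
$\frac{v{\left(-48 \right)} + 230}{A{\left(18 \right)} - 3488} = \frac{19 + 230}{5 - 3488} = \frac{249}{-3483} = 249 \left(- \frac{1}{3483}\right) = - \frac{83}{1161}$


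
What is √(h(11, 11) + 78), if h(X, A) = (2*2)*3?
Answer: 3*√10 ≈ 9.4868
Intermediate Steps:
h(X, A) = 12 (h(X, A) = 4*3 = 12)
√(h(11, 11) + 78) = √(12 + 78) = √90 = 3*√10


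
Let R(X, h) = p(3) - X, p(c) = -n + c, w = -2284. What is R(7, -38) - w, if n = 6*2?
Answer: 2268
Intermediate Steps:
n = 12
p(c) = -12 + c (p(c) = -1*12 + c = -12 + c)
R(X, h) = -9 - X (R(X, h) = (-12 + 3) - X = -9 - X)
R(7, -38) - w = (-9 - 1*7) - 1*(-2284) = (-9 - 7) + 2284 = -16 + 2284 = 2268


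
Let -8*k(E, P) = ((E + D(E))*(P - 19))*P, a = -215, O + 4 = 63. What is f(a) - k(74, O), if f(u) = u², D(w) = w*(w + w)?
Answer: 3298895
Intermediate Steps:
O = 59 (O = -4 + 63 = 59)
D(w) = 2*w² (D(w) = w*(2*w) = 2*w²)
k(E, P) = -P*(-19 + P)*(E + 2*E²)/8 (k(E, P) = -(E + 2*E²)*(P - 19)*P/8 = -(E + 2*E²)*(-19 + P)*P/8 = -(-19 + P)*(E + 2*E²)*P/8 = -P*(-19 + P)*(E + 2*E²)/8)
f(a) - k(74, O) = (-215)² - 74*59*(19 - 1*59 + 38*74 - 2*74*59)/8 = 46225 - 74*59*(19 - 59 + 2812 - 8732)/8 = 46225 - 74*59*(-5960)/8 = 46225 - 1*(-3252670) = 46225 + 3252670 = 3298895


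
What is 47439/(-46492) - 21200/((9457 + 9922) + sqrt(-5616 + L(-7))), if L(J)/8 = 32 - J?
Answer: (-94878*sqrt(1326) + 1904950781*I)/(46492*(-19379*I + 2*sqrt(1326))) ≈ -2.1143 + 0.0041112*I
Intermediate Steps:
L(J) = 256 - 8*J (L(J) = 8*(32 - J) = 256 - 8*J)
47439/(-46492) - 21200/((9457 + 9922) + sqrt(-5616 + L(-7))) = 47439/(-46492) - 21200/((9457 + 9922) + sqrt(-5616 + (256 - 8*(-7)))) = 47439*(-1/46492) - 21200/(19379 + sqrt(-5616 + (256 + 56))) = -47439/46492 - 21200/(19379 + sqrt(-5616 + 312)) = -47439/46492 - 21200/(19379 + sqrt(-5304)) = -47439/46492 - 21200/(19379 + 2*I*sqrt(1326))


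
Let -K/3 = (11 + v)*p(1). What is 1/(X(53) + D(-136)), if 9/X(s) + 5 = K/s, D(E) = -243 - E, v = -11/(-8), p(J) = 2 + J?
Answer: -3011/325993 ≈ -0.0092364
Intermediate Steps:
v = 11/8 (v = -11*(-1/8) = 11/8 ≈ 1.3750)
K = -891/8 (K = -3*(11 + 11/8)*(2 + 1) = -297*3/8 = -3*297/8 = -891/8 ≈ -111.38)
X(s) = 9/(-5 - 891/(8*s))
1/(X(53) + D(-136)) = 1/(-72*53/(891 + 40*53) + (-243 - 1*(-136))) = 1/(-72*53/(891 + 2120) + (-243 + 136)) = 1/(-72*53/3011 - 107) = 1/(-72*53*1/3011 - 107) = 1/(-3816/3011 - 107) = 1/(-325993/3011) = -3011/325993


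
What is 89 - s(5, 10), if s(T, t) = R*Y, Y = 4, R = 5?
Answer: 69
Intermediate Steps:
s(T, t) = 20 (s(T, t) = 5*4 = 20)
89 - s(5, 10) = 89 - 1*20 = 89 - 20 = 69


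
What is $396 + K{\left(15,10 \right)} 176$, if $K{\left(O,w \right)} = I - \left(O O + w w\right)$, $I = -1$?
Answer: $-56980$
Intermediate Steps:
$K{\left(O,w \right)} = -1 - O^{2} - w^{2}$ ($K{\left(O,w \right)} = -1 - \left(O O + w w\right) = -1 - \left(O^{2} + w^{2}\right) = -1 - O^{2} - w^{2}$)
$396 + K{\left(15,10 \right)} 176 = 396 + \left(-1 - 15^{2} - 10^{2}\right) 176 = 396 + \left(-1 - 225 - 100\right) 176 = 396 - 57376 = -56980$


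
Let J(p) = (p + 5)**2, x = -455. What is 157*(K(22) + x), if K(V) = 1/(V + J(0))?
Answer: -3357288/47 ≈ -71432.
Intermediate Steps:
J(p) = (5 + p)**2
K(V) = 1/(25 + V) (K(V) = 1/(V + (5 + 0)**2) = 1/(V + 5**2) = 1/(V + 25) = 1/(25 + V))
157*(K(22) + x) = 157*(1/(25 + 22) - 455) = 157*(1/47 - 455) = 157*(-21384/47) = -3357288/47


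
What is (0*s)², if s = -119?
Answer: 0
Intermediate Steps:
(0*s)² = (0*(-119))² = 0² = 0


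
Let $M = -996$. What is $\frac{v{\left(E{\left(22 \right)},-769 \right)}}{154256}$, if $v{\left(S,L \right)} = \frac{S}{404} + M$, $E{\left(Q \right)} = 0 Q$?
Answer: $- \frac{249}{38564} \approx -0.0064568$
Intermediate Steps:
$E{\left(Q \right)} = 0$
$v{\left(S,L \right)} = -996 + \frac{S}{404}$ ($v{\left(S,L \right)} = \frac{S}{404} - 996 = -996 + \frac{S}{404}$)
$\frac{v{\left(E{\left(22 \right)},-769 \right)}}{154256} = \frac{-996 + \frac{1}{404} \cdot 0}{154256} = \left(-996 + 0\right) \frac{1}{154256} = \left(-996\right) \frac{1}{154256} = - \frac{249}{38564}$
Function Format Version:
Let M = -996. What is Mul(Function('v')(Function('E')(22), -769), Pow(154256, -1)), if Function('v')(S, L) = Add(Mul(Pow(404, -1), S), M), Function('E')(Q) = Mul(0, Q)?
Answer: Rational(-249, 38564) ≈ -0.0064568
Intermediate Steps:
Function('E')(Q) = 0
Function('v')(S, L) = Add(-996, Mul(Rational(1, 404), S)) (Function('v')(S, L) = Add(Mul(Pow(404, -1), S), -996) = Add(Mul(Rational(1, 404), S), -996) = Add(-996, Mul(Rational(1, 404), S)))
Mul(Function('v')(Function('E')(22), -769), Pow(154256, -1)) = Mul(Add(-996, Mul(Rational(1, 404), 0)), Pow(154256, -1)) = Mul(Add(-996, 0), Rational(1, 154256)) = Mul(-996, Rational(1, 154256)) = Rational(-249, 38564)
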